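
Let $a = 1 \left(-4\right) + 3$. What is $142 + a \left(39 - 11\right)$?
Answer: $114$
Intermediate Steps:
$a = -1$ ($a = -4 + 3 = -1$)
$142 + a \left(39 - 11\right) = 142 - \left(39 - 11\right) = 142 - 28 = 114$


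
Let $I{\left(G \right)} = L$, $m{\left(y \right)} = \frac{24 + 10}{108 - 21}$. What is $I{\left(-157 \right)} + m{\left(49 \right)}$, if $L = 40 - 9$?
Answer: $\frac{2731}{87} \approx 31.391$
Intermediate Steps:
$L = 31$
$m{\left(y \right)} = \frac{34}{87}$
$I{\left(G \right)} = 31$
$I{\left(-157 \right)} + m{\left(49 \right)} = 31 + \frac{34}{87} = \frac{2731}{87}$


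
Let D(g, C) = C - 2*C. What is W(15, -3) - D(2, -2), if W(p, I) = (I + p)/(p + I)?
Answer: -1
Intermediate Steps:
D(g, C) = -C
W(p, I) = 1 (W(p, I) = (I + p)/(I + p) = 1)
W(15, -3) - D(2, -2) = 1 - (-1)*(-2) = 1 - 1*2 = 1 - 2 = -1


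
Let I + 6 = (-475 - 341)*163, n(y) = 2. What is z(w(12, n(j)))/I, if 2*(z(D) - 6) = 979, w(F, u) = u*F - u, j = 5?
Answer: -991/266028 ≈ -0.0037252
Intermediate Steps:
I = -133014 (I = -6 + (-475 - 341)*163 = -6 - 816*163 = -6 - 133008 = -133014)
w(F, u) = -u + F*u (w(F, u) = F*u - u = -u + F*u)
z(D) = 991/2 (z(D) = 6 + (1/2)*979 = 6 + 979/2 = 991/2)
z(w(12, n(j)))/I = (991/2)/(-133014) = (991/2)*(-1/133014) = -991/266028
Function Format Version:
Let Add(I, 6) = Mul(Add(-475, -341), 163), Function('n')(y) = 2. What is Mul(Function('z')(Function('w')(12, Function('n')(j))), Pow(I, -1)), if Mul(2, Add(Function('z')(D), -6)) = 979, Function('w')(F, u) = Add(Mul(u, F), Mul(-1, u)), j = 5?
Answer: Rational(-991, 266028) ≈ -0.0037252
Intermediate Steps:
I = -133014 (I = Add(-6, Mul(Add(-475, -341), 163)) = Add(-6, Mul(-816, 163)) = Add(-6, -133008) = -133014)
Function('w')(F, u) = Add(Mul(-1, u), Mul(F, u)) (Function('w')(F, u) = Add(Mul(F, u), Mul(-1, u)) = Add(Mul(-1, u), Mul(F, u)))
Function('z')(D) = Rational(991, 2) (Function('z')(D) = Add(6, Mul(Rational(1, 2), 979)) = Add(6, Rational(979, 2)) = Rational(991, 2))
Mul(Function('z')(Function('w')(12, Function('n')(j))), Pow(I, -1)) = Mul(Rational(991, 2), Pow(-133014, -1)) = Mul(Rational(991, 2), Rational(-1, 133014)) = Rational(-991, 266028)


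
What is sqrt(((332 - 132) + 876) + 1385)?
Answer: sqrt(2461) ≈ 49.608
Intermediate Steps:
sqrt(((332 - 132) + 876) + 1385) = sqrt((200 + 876) + 1385) = sqrt(1076 + 1385) = sqrt(2461)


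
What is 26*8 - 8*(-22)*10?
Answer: 1968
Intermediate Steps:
26*8 - 8*(-22)*10 = 208 - (-176)*10 = 208 - 1*(-1760) = 208 + 1760 = 1968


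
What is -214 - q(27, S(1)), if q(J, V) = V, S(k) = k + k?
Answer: -216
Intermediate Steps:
S(k) = 2*k
-214 - q(27, S(1)) = -214 - 2 = -216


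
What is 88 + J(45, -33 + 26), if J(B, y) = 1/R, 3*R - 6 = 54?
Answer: 1761/20 ≈ 88.050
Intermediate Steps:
R = 20 (R = 2 + (⅓)*54 = 2 + 18 = 20)
J(B, y) = 1/20
88 + J(45, -33 + 26) = 88 + 1/20 = 1761/20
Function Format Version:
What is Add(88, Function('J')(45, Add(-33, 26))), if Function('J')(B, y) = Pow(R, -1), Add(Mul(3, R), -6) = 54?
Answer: Rational(1761, 20) ≈ 88.050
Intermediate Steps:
R = 20 (R = Add(2, Mul(Rational(1, 3), 54)) = Add(2, 18) = 20)
Function('J')(B, y) = Rational(1, 20) (Function('J')(B, y) = Pow(20, -1) = Rational(1, 20))
Add(88, Function('J')(45, Add(-33, 26))) = Add(88, Rational(1, 20)) = Rational(1761, 20)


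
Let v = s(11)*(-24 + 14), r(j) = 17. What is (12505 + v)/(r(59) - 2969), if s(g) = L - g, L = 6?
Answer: -1395/328 ≈ -4.2531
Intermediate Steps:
s(g) = 6 - g
v = 50 (v = (6 - 1*11)*(-24 + 14) = (6 - 11)*(-10) = -5*(-10) = 50)
(12505 + v)/(r(59) - 2969) = (12505 + 50)/(17 - 2969) = 12555/(-2952) = 12555*(-1/2952) = -1395/328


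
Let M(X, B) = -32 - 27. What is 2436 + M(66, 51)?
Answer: 2377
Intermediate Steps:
M(X, B) = -59
2436 + M(66, 51) = 2436 - 59 = 2377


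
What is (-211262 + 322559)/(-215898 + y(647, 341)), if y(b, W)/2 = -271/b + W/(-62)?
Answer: -24003053/46564555 ≈ -0.51548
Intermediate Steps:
y(b, W) = -542/b - W/31 (y(b, W) = 2*(-271/b + W/(-62)) = 2*(-271/b + W*(-1/62)) = 2*(-271/b - W/62) = -542/b - W/31)
(-211262 + 322559)/(-215898 + y(647, 341)) = (-211262 + 322559)/(-215898 + (-542/647 - 1/31*341)) = 111297/(-215898 + (-542*1/647 - 11)) = 111297/(-215898 + (-542/647 - 11)) = 111297/(-215898 - 7659/647) = 111297/(-139693665/647) = 111297*(-647/139693665) = -24003053/46564555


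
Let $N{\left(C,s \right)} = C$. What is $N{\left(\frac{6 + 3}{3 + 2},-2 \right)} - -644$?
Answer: $\frac{3229}{5} \approx 645.8$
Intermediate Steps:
$N{\left(\frac{6 + 3}{3 + 2},-2 \right)} - -644 = \frac{6 + 3}{3 + 2} - -644 = \frac{9}{5} + 644 = \frac{3229}{5}$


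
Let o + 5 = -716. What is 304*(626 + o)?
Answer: -28880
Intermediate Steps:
o = -721 (o = -5 - 716 = -721)
304*(626 + o) = 304*(626 - 721) = 304*(-95) = -28880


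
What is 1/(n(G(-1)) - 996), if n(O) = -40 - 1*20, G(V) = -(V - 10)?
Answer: -1/1056 ≈ -0.00094697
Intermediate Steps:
G(V) = 10 - V (G(V) = -(-10 + V) = 10 - V)
n(O) = -60 (n(O) = -40 - 20 = -60)
1/(n(G(-1)) - 996) = 1/(-60 - 996) = 1/(-1056) = -1/1056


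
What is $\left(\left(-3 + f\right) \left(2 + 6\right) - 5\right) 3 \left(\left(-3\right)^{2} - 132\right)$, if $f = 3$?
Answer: $1845$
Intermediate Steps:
$\left(\left(-3 + f\right) \left(2 + 6\right) - 5\right) 3 \left(\left(-3\right)^{2} - 132\right) = \left(\left(-3 + 3\right) \left(2 + 6\right) - 5\right) 3 \left(\left(-3\right)^{2} - 132\right) = \left(0 \cdot 8 - 5\right) 3 \left(9 - 132\right) = \left(0 - 5\right) 3 \left(-123\right) = \left(-5\right) 3 \left(-123\right) = \left(-15\right) \left(-123\right) = 1845$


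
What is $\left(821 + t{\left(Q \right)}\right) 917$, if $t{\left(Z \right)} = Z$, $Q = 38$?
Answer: $787703$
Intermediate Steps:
$\left(821 + t{\left(Q \right)}\right) 917 = \left(821 + 38\right) 917 = 859 \cdot 917 = 787703$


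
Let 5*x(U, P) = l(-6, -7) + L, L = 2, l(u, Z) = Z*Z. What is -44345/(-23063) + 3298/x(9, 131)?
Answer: 22504145/69189 ≈ 325.26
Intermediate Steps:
l(u, Z) = Z²
x(U, P) = 51/5 (x(U, P) = ((-7)² + 2)/5 = (49 + 2)/5 = (⅕)*51 = 51/5)
-44345/(-23063) + 3298/x(9, 131) = -44345/(-23063) + 3298/(51/5) = -44345*(-1/23063) + 3298*(5/51) = 44345/23063 + 970/3 = 22504145/69189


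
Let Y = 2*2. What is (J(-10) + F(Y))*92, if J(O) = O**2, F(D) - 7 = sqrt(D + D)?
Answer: 9844 + 184*sqrt(2) ≈ 10104.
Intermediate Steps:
Y = 4
F(D) = 7 + sqrt(2)*sqrt(D) (F(D) = 7 + sqrt(D + D) = 7 + sqrt(2*D) = 7 + sqrt(2)*sqrt(D))
(J(-10) + F(Y))*92 = ((-10)**2 + (7 + sqrt(2)*sqrt(4)))*92 = (100 + (7 + sqrt(2)*2))*92 = (100 + (7 + 2*sqrt(2)))*92 = (107 + 2*sqrt(2))*92 = 9844 + 184*sqrt(2)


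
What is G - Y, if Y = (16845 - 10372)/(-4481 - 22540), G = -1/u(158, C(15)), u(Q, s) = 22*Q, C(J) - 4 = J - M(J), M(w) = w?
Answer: 22473127/93924996 ≈ 0.23927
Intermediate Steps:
C(J) = 4 (C(J) = 4 + (J - J) = 4 + 0 = 4)
G = -1/3476 (G = -1/(22*158) = -1/3476 ≈ -0.00028769)
Y = -6473/27021 (Y = 6473/(-27021) = 6473*(-1/27021) = -6473/27021 ≈ -0.23955)
G - Y = -1/3476 - 1*(-6473/27021) = -1/3476 + 6473/27021 = 22473127/93924996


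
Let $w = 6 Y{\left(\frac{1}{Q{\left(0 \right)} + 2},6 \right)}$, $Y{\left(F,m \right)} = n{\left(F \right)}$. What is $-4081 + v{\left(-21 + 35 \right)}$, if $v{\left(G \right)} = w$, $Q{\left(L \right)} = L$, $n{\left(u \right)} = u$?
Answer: $-4078$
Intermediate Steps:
$Y{\left(F,m \right)} = F$
$w = 3$ ($w = \frac{6}{0 + 2} = \frac{6}{2} = 6 \cdot \frac{1}{2} = 3$)
$v{\left(G \right)} = 3$
$-4081 + v{\left(-21 + 35 \right)} = -4081 + 3 = -4078$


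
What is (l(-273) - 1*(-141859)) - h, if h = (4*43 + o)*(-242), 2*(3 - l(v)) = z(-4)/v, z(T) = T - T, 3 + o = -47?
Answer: 171386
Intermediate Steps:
o = -50 (o = -3 - 47 = -50)
z(T) = 0
l(v) = 3 (l(v) = 3 - 0/v = 3 - ½*0 = 3 + 0 = 3)
h = -29524 (h = (4*43 - 50)*(-242) = (172 - 50)*(-242) = 122*(-242) = -29524)
(l(-273) - 1*(-141859)) - h = (3 - 1*(-141859)) - 1*(-29524) = (3 + 141859) + 29524 = 141862 + 29524 = 171386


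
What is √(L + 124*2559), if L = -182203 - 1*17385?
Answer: 4*√7358 ≈ 343.12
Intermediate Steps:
L = -199588 (L = -182203 - 17385 = -199588)
√(L + 124*2559) = √(-199588 + 124*2559) = √(-199588 + 317316) = √117728 = 4*√7358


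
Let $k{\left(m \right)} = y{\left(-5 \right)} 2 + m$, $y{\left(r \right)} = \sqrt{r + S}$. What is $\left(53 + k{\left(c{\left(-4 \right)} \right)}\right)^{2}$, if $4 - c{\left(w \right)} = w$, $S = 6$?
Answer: $3969$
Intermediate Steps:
$c{\left(w \right)} = 4 - w$
$y{\left(r \right)} = \sqrt{6 + r}$ ($y{\left(r \right)} = \sqrt{r + 6} = \sqrt{6 + r}$)
$k{\left(m \right)} = 2 + m$ ($k{\left(m \right)} = \sqrt{6 - 5} \cdot 2 + m = \sqrt{1} \cdot 2 + m = 1 \cdot 2 + m = 2 + m$)
$\left(53 + k{\left(c{\left(-4 \right)} \right)}\right)^{2} = \left(53 + \left(2 + \left(4 - -4\right)\right)\right)^{2} = \left(53 + \left(2 + \left(4 + 4\right)\right)\right)^{2} = \left(53 + \left(2 + 8\right)\right)^{2} = \left(53 + 10\right)^{2} = 63^{2} = 3969$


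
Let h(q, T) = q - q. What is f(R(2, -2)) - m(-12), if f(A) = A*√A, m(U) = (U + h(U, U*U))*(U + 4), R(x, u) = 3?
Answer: -96 + 3*√3 ≈ -90.804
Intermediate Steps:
h(q, T) = 0
m(U) = U*(4 + U) (m(U) = (U + 0)*(U + 4) = U*(4 + U))
f(A) = A^(3/2)
f(R(2, -2)) - m(-12) = 3^(3/2) - (-12)*(4 - 12) = 3*√3 - (-12)*(-8) = 3*√3 - 1*96 = 3*√3 - 96 = -96 + 3*√3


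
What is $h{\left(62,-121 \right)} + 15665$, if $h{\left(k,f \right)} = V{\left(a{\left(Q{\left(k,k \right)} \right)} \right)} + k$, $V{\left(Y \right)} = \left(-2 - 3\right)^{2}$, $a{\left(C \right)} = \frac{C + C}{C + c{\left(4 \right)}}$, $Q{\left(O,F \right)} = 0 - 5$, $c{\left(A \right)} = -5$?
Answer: $15752$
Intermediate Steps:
$Q{\left(O,F \right)} = -5$ ($Q{\left(O,F \right)} = 0 - 5 = -5$)
$a{\left(C \right)} = \frac{2 C}{-5 + C}$ ($a{\left(C \right)} = \frac{C + C}{C - 5} = \frac{2 C}{-5 + C}$)
$V{\left(Y \right)} = 25$ ($V{\left(Y \right)} = \left(-5\right)^{2} = 25$)
$h{\left(k,f \right)} = 25 + k$
$h{\left(62,-121 \right)} + 15665 = \left(25 + 62\right) + 15665 = 87 + 15665 = 15752$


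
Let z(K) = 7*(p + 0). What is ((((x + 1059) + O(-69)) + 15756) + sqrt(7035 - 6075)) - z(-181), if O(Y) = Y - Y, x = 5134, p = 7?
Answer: 21900 + 8*sqrt(15) ≈ 21931.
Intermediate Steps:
O(Y) = 0
z(K) = 49 (z(K) = 7*(7 + 0) = 7*7 = 49)
((((x + 1059) + O(-69)) + 15756) + sqrt(7035 - 6075)) - z(-181) = ((((5134 + 1059) + 0) + 15756) + sqrt(7035 - 6075)) - 1*49 = (((6193 + 0) + 15756) + sqrt(960)) - 49 = ((6193 + 15756) + 8*sqrt(15)) - 49 = (21949 + 8*sqrt(15)) - 49 = 21900 + 8*sqrt(15)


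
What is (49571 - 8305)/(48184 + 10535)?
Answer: 41266/58719 ≈ 0.70277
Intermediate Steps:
(49571 - 8305)/(48184 + 10535) = 41266/58719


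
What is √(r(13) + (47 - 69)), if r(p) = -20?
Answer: I*√42 ≈ 6.4807*I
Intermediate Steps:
√(r(13) + (47 - 69)) = √(-20 + (47 - 69)) = √(-20 - 22) = √(-42) = I*√42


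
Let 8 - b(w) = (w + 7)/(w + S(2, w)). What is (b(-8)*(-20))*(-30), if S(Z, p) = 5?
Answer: 4600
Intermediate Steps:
b(w) = 8 - (7 + w)/(5 + w) (b(w) = 8 - (w + 7)/(w + 5) = 8 - (7 + w)/(5 + w))
(b(-8)*(-20))*(-30) = (((33 + 7*(-8))/(5 - 8))*(-20))*(-30) = (((33 - 56)/(-3))*(-20))*(-30) = (-1/3*(-23)*(-20))*(-30) = ((23/3)*(-20))*(-30) = -460/3*(-30) = 4600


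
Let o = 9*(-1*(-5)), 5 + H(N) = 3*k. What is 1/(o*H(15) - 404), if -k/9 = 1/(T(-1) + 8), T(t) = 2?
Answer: -2/1501 ≈ -0.0013324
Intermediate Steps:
k = -9/10 (k = -9/(2 + 8) = -9/10 ≈ -0.90000)
H(N) = -77/10 (H(N) = -5 + 3*(-9/10) = -5 - 27/10 = -77/10)
o = 45 (o = 9*5 = 45)
1/(o*H(15) - 404) = 1/(45*(-77/10) - 404) = 1/(-693/2 - 404) = 1/(-1501/2) = -2/1501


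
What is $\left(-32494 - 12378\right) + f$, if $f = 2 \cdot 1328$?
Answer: $-42216$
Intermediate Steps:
$f = 2656$
$\left(-32494 - 12378\right) + f = \left(-32494 - 12378\right) + 2656 = -44872 + 2656 = -42216$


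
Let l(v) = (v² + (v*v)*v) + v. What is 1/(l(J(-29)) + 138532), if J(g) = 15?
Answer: 1/142147 ≈ 7.0350e-6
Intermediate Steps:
l(v) = v + v² + v³ (l(v) = (v² + v²*v) + v = (v² + v³) + v = v + v² + v³)
1/(l(J(-29)) + 138532) = 1/(15*(1 + 15 + 15²) + 138532) = 1/(15*(1 + 15 + 225) + 138532) = 1/(15*241 + 138532) = 1/(3615 + 138532) = 1/142147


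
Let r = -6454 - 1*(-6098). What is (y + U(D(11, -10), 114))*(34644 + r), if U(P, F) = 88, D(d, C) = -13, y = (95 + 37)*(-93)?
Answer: -417902144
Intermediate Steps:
r = -356 (r = -6454 + 6098 = -356)
y = -12276 (y = 132*(-93) = -12276)
(y + U(D(11, -10), 114))*(34644 + r) = (-12276 + 88)*(34644 - 356) = -12188*34288 = -417902144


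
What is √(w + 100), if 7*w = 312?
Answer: 2*√1771/7 ≈ 12.024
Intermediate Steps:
w = 312/7 (w = (⅐)*312 = 312/7 ≈ 44.571)
√(w + 100) = √(312/7 + 100) = √(1012/7) = 2*√1771/7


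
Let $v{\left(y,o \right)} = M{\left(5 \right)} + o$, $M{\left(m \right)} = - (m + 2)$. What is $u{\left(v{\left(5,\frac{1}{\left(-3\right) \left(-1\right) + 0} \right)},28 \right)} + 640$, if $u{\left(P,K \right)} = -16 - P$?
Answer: $\frac{1892}{3} \approx 630.67$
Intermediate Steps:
$M{\left(m \right)} = -2 - m$ ($M{\left(m \right)} = - (2 + m) = -2 - m$)
$v{\left(y,o \right)} = -7 + o$ ($v{\left(y,o \right)} = \left(-2 - 5\right) + o = -7 + o$)
$u{\left(v{\left(5,\frac{1}{\left(-3\right) \left(-1\right) + 0} \right)},28 \right)} + 640 = \left(-16 - \left(-7 + \frac{1}{\left(-3\right) \left(-1\right) + 0}\right)\right) + 640 = \left(-16 - \left(-7 + \frac{1}{3 + 0}\right)\right) + 640 = \left(-16 - \left(-7 + \frac{1}{3}\right)\right) + 640 = \left(-16 - - \frac{20}{3}\right) + 640 = \left(-16 + \frac{20}{3}\right) + 640 = - \frac{28}{3} + 640 = \frac{1892}{3}$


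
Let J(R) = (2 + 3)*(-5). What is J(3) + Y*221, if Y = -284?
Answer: -62789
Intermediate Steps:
J(R) = -25 (J(R) = 5*(-5) = -25)
J(3) + Y*221 = -25 - 284*221 = -25 - 62764 = -62789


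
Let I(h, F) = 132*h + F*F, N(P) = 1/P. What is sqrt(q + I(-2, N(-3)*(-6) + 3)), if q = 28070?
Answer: sqrt(27831) ≈ 166.83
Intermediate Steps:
I(h, F) = F**2 + 132*h (I(h, F) = 132*h + F**2 = F**2 + 132*h)
sqrt(q + I(-2, N(-3)*(-6) + 3)) = sqrt(28070 + ((-6/(-3) + 3)**2 + 132*(-2))) = sqrt(28070 + ((-1/3*(-6) + 3)**2 - 264)) = sqrt(28070 + ((2 + 3)**2 - 264)) = sqrt(28070 + (5**2 - 264)) = sqrt(28070 + (25 - 264)) = sqrt(28070 - 239) = sqrt(27831)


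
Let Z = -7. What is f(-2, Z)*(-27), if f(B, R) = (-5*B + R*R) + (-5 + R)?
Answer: -1269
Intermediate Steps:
f(B, R) = -5 + R + R² - 5*B (f(B, R) = (-5*B + R²) + (-5 + R) = (R² - 5*B) + (-5 + R) = -5 + R + R² - 5*B)
f(-2, Z)*(-27) = (-5 - 7 + (-7)² - 5*(-2))*(-27) = (-5 - 7 + 49 + 10)*(-27) = 47*(-27) = -1269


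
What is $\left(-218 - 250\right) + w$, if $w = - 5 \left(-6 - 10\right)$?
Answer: $-388$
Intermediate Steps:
$w = 80$ ($w = \left(-5\right) \left(-16\right) = 80$)
$\left(-218 - 250\right) + w = \left(-218 - 250\right) + 80 = -468 + 80 = -388$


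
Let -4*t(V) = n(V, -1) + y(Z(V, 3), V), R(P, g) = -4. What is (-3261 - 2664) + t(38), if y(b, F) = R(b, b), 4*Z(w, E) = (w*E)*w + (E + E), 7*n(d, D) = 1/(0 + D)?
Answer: -165871/28 ≈ -5924.0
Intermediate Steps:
n(d, D) = 1/(7*D) (n(d, D) = 1/(7*(0 + D)) = 1/(7*D))
Z(w, E) = E/2 + E*w²/4 (Z(w, E) = ((w*E)*w + (E + E))/4 = ((E*w)*w + 2*E)/4 = (E*w² + 2*E)/4 = (2*E + E*w²)/4 = E/2 + E*w²/4)
y(b, F) = -4
t(V) = 29/28 (t(V) = -((⅐)/(-1) - 4)/4 = -((⅐)*(-1) - 4)/4 = -(-⅐ - 4)/4 = -¼*(-29/7) = 29/28)
(-3261 - 2664) + t(38) = (-3261 - 2664) + 29/28 = -5925 + 29/28 = -165871/28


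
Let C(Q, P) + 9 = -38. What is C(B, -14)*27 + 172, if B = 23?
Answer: -1097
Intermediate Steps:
C(Q, P) = -47 (C(Q, P) = -9 - 38 = -47)
C(B, -14)*27 + 172 = -47*27 + 172 = -1269 + 172 = -1097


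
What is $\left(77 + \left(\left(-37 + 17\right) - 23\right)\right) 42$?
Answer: $1428$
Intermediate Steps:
$\left(77 + \left(\left(-37 + 17\right) - 23\right)\right) 42 = \left(77 - 43\right) 42 = 34 \cdot 42 = 1428$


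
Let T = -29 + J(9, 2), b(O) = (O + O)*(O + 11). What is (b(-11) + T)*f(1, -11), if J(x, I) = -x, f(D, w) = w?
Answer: 418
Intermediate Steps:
b(O) = 2*O*(11 + O) (b(O) = (2*O)*(11 + O) = 2*O*(11 + O))
T = -38 (T = -29 - 1*9 = -29 - 9 = -38)
(b(-11) + T)*f(1, -11) = (2*(-11)*(11 - 11) - 38)*(-11) = (2*(-11)*0 - 38)*(-11) = (0 - 38)*(-11) = -38*(-11) = 418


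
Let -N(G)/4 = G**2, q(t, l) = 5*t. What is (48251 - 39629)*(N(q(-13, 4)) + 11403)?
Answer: -47395134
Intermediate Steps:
N(G) = -4*G**2
(48251 - 39629)*(N(q(-13, 4)) + 11403) = (48251 - 39629)*(-4*(5*(-13))**2 + 11403) = 8622*(-4*(-65)**2 + 11403) = 8622*(-4*4225 + 11403) = 8622*(-16900 + 11403) = 8622*(-5497) = -47395134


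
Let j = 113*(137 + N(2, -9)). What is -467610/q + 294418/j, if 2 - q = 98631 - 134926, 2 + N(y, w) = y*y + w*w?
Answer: -1434701/1379730 ≈ -1.0398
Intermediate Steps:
N(y, w) = -2 + w² + y² (N(y, w) = -2 + (y*y + w*w) = -2 + (y² + w²) = -2 + (w² + y²) = -2 + w² + y²)
q = 36297 (q = 2 - (98631 - 134926) = 2 - 1*(-36295) = 2 + 36295 = 36297)
j = 24860 (j = 113*(137 + (-2 + (-9)² + 2²)) = 113*(137 + (-2 + 81 + 4)) = 113*(137 + 83) = 113*220 = 24860)
-467610/q + 294418/j = -467610/36297 + 294418/24860 = -467610*1/36297 + 294418*(1/24860) = -1430/111 + 147209/12430 = -1434701/1379730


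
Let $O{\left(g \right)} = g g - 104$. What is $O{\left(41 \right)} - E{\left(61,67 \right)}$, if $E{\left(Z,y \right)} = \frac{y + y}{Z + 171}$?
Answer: $\frac{182865}{116} \approx 1576.4$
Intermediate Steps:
$O{\left(g \right)} = -104 + g^{2}$ ($O{\left(g \right)} = g^{2} - 104 = -104 + g^{2}$)
$E{\left(Z,y \right)} = \frac{2 y}{171 + Z}$
$O{\left(41 \right)} - E{\left(61,67 \right)} = \left(-104 + 41^{2}\right) - 2 \cdot 67 \frac{1}{171 + 61} = \left(-104 + 1681\right) - 2 \cdot 67 \cdot \frac{1}{232} = 1577 - 2 \cdot 67 \cdot \frac{1}{232} = 1577 - \frac{67}{116} = \frac{182865}{116}$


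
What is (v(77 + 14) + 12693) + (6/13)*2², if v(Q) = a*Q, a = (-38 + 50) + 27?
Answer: 211170/13 ≈ 16244.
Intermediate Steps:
a = 39 (a = 12 + 27 = 39)
v(Q) = 39*Q
(v(77 + 14) + 12693) + (6/13)*2² = (39*(77 + 14) + 12693) + (6/13)*2² = (39*91 + 12693) + ((1/13)*6)*4 = (3549 + 12693) + (6/13)*4 = 16242 + 24/13 = 211170/13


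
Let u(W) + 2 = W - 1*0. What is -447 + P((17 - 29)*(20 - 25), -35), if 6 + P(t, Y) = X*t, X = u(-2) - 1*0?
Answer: -693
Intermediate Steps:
u(W) = -2 + W (u(W) = -2 + (W - 1*0) = -2 + (W + 0) = -2 + W)
X = -4 (X = (-2 - 2) - 1*0 = -4 + 0 = -4)
P(t, Y) = -6 - 4*t
-447 + P((17 - 29)*(20 - 25), -35) = -447 + (-6 - 4*(17 - 29)*(20 - 25)) = -447 + (-6 - (-48)*(-5)) = -447 + (-6 - 4*60) = -447 + (-6 - 240) = -447 - 246 = -693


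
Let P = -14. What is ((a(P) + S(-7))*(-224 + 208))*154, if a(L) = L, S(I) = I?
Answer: 51744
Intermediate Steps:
((a(P) + S(-7))*(-224 + 208))*154 = ((-14 - 7)*(-224 + 208))*154 = -21*(-16)*154 = 336*154 = 51744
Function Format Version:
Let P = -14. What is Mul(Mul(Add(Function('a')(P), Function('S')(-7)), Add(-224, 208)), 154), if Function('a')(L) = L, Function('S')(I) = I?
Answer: 51744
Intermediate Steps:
Mul(Mul(Add(Function('a')(P), Function('S')(-7)), Add(-224, 208)), 154) = Mul(Mul(Add(-14, -7), Add(-224, 208)), 154) = Mul(Mul(-21, -16), 154) = Mul(336, 154) = 51744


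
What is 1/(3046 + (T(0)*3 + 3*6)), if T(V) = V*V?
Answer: 1/3064 ≈ 0.00032637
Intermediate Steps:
T(V) = V²
1/(3046 + (T(0)*3 + 3*6)) = 1/(3046 + (0²*3 + 3*6)) = 1/(3046 + (0*3 + 18)) = 1/(3046 + (0 + 18)) = 1/(3046 + 18) = 1/3064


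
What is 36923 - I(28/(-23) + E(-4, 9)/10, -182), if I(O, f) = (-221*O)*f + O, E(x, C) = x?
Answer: 11727623/115 ≈ 1.0198e+5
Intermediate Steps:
I(O, f) = O - 221*O*f (I(O, f) = -221*O*f + O = O - 221*O*f)
36923 - I(28/(-23) + E(-4, 9)/10, -182) = 36923 - (28/(-23) - 4/10)*(1 - 221*(-182)) = 36923 - (28*(-1/23) - 4*1/10)*(1 + 40222) = 36923 - (-28/23 - 2/5)*40223 = 36923 - (-186)*40223/115 = 36923 - 1*(-7481478/115) = 36923 + 7481478/115 = 11727623/115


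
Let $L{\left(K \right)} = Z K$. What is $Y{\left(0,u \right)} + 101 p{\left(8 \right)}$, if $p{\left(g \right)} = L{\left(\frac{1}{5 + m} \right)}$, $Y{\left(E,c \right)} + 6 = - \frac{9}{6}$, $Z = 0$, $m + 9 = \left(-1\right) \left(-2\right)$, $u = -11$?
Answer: $- \frac{15}{2} \approx -7.5$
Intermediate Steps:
$m = -7$ ($m = -9 - -2 = -9 + 2 = -7$)
$Y{\left(E,c \right)} = - \frac{15}{2}$ ($Y{\left(E,c \right)} = -6 - \frac{9}{6} = -6 - \frac{3}{2} = - \frac{15}{2}$)
$L{\left(K \right)} = 0$ ($L{\left(K \right)} = 0 K = 0$)
$p{\left(g \right)} = 0$
$Y{\left(0,u \right)} + 101 p{\left(8 \right)} = - \frac{15}{2} + 101 \cdot 0 = - \frac{15}{2} + 0 = - \frac{15}{2}$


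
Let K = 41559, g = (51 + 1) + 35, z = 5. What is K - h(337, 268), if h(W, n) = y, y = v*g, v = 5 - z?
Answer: 41559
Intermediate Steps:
v = 0 (v = 5 - 1*5 = 5 - 5 = 0)
g = 87 (g = 52 + 35 = 87)
y = 0 (y = 0*87 = 0)
h(W, n) = 0
K - h(337, 268) = 41559 - 1*0 = 41559 + 0 = 41559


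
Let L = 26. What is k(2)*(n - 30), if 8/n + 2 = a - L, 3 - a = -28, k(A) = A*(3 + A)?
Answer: -820/3 ≈ -273.33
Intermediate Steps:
a = 31 (a = 3 - 1*(-28) = 3 + 28 = 31)
n = 8/3 (n = 8/(-2 + (31 - 1*26)) = 8/(-2 + (31 - 26)) = 8/(-2 + 5) = 8/3 ≈ 2.6667)
k(2)*(n - 30) = (2*(3 + 2))*(8/3 - 30) = (2*5)*(-82/3) = 10*(-82/3) = -820/3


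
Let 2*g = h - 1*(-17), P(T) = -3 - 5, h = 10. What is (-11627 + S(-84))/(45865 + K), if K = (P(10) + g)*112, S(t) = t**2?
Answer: -4571/46481 ≈ -0.098341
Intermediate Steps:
P(T) = -8
g = 27/2 (g = (10 - 1*(-17))/2 = (10 + 17)/2 = (1/2)*27 = 27/2 ≈ 13.500)
K = 616 (K = (-8 + 27/2)*112 = (11/2)*112 = 616)
(-11627 + S(-84))/(45865 + K) = (-11627 + (-84)**2)/(45865 + 616) = (-11627 + 7056)/46481 = -4571*1/46481 = -4571/46481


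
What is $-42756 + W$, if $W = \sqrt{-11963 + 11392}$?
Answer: $-42756 + i \sqrt{571} \approx -42756.0 + 23.896 i$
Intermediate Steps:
$W = i \sqrt{571}$ ($W = \sqrt{-571} = i \sqrt{571} \approx 23.896 i$)
$-42756 + W = -42756 + i \sqrt{571}$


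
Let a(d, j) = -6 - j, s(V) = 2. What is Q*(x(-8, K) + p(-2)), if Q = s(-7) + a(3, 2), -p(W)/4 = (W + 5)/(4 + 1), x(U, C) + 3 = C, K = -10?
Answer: 462/5 ≈ 92.400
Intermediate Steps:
x(U, C) = -3 + C
p(W) = -4 - 4*W/5 (p(W) = -4*(W + 5)/(4 + 1) = -4*(5 + W)/5 = -4*(1 + W/5) = -4 - 4*W/5)
Q = -6 (Q = 2 + (-6 - 1*2) = 2 + (-6 - 2) = 2 - 8 = -6)
Q*(x(-8, K) + p(-2)) = -6*((-3 - 10) + (-4 - 4/5*(-2))) = -6*(-13 + (-4 + 8/5)) = -6*(-13 - 12/5) = -6*(-77/5) = 462/5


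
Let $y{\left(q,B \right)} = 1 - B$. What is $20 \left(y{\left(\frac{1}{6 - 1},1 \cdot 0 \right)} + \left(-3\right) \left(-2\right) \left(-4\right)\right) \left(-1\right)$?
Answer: $460$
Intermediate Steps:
$20 \left(y{\left(\frac{1}{6 - 1},1 \cdot 0 \right)} + \left(-3\right) \left(-2\right) \left(-4\right)\right) \left(-1\right) = 20 \left(\left(1 - 1 \cdot 0\right) + \left(-3\right) \left(-2\right) \left(-4\right)\right) \left(-1\right) = 20 \left(\left(1 - 0\right) + 6 \left(-4\right)\right) \left(-1\right) = 20 \left(\left(1 + 0\right) - 24\right) \left(-1\right) = 20 \left(1 - 24\right) \left(-1\right) = 20 \left(\left(-23\right) \left(-1\right)\right) = 20 \cdot 23 = 460$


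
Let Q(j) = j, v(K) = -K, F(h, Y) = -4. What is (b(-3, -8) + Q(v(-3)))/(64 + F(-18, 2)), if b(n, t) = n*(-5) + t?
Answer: ⅙ ≈ 0.16667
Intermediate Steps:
b(n, t) = t - 5*n (b(n, t) = -5*n + t = t - 5*n)
(b(-3, -8) + Q(v(-3)))/(64 + F(-18, 2)) = ((-8 - 5*(-3)) - 1*(-3))/(64 - 4) = ((-8 + 15) + 3)/60 = (7 + 3)*(1/60) = 10*(1/60) = ⅙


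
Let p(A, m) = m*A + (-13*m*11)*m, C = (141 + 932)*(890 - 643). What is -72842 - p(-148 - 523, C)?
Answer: 10044702390382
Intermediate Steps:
C = 265031 (C = 1073*247 = 265031)
p(A, m) = -143*m² + A*m (p(A, m) = A*m + (-143*m)*m = A*m - 143*m² = -143*m² + A*m)
-72842 - p(-148 - 523, C) = -72842 - 265031*((-148 - 523) - 143*265031) = -72842 - 265031*(-671 - 37899433) = -72842 - 265031*(-37900104) = -72842 - 1*(-10044702463224) = -72842 + 10044702463224 = 10044702390382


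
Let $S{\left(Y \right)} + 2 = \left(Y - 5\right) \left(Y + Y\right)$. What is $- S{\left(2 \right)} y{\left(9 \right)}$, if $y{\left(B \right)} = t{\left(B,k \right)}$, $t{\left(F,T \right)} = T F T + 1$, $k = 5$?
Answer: $3164$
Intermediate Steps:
$S{\left(Y \right)} = -2 + 2 Y \left(-5 + Y\right)$ ($S{\left(Y \right)} = -2 + \left(Y - 5\right) \left(Y + Y\right) = -2 + \left(-5 + Y\right) 2 Y = -2 + 2 Y \left(-5 + Y\right)$)
$t{\left(F,T \right)} = 1 + F T^{2}$ ($t{\left(F,T \right)} = F T T + 1 = F T^{2} + 1 = 1 + F T^{2}$)
$y{\left(B \right)} = 1 + 25 B$ ($y{\left(B \right)} = 1 + B 5^{2} = 1 + B 25 = 1 + 25 B$)
$- S{\left(2 \right)} y{\left(9 \right)} = - \left(-2 - 20 + 2 \cdot 2^{2}\right) \left(1 + 25 \cdot 9\right) = - \left(-2 - 20 + 2 \cdot 4\right) \left(1 + 225\right) = - \left(-2 - 20 + 8\right) 226 = - \left(-14\right) 226 = \left(-1\right) \left(-3164\right) = 3164$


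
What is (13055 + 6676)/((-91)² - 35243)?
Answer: -19731/26962 ≈ -0.73181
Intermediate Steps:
(13055 + 6676)/((-91)² - 35243) = 19731/(8281 - 35243) = 19731/(-26962) = 19731*(-1/26962) = -19731/26962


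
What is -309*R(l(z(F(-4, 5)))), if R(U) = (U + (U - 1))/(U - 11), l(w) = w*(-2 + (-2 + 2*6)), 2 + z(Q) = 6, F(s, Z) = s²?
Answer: -927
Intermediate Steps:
z(Q) = 4 (z(Q) = -2 + 6 = 4)
l(w) = 8*w (l(w) = w*(-2 + (-2 + 12)) = w*(-2 + 10) = w*8 = 8*w)
R(U) = (-1 + 2*U)/(-11 + U) (R(U) = (U + (-1 + U))/(-11 + U) = (-1 + 2*U)/(-11 + U))
-309*R(l(z(F(-4, 5)))) = -309*(-1 + 2*(8*4))/(-11 + 8*4) = -309*(-1 + 2*32)/(-11 + 32) = -309*(-1 + 64)/21 = -103*63/7 = -309*3 = -927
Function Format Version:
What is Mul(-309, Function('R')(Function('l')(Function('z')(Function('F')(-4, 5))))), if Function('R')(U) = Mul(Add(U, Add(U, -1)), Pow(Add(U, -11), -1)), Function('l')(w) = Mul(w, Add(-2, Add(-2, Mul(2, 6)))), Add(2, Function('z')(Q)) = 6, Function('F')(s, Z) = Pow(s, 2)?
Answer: -927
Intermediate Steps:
Function('z')(Q) = 4 (Function('z')(Q) = Add(-2, 6) = 4)
Function('l')(w) = Mul(8, w) (Function('l')(w) = Mul(w, Add(-2, Add(-2, 12))) = Mul(w, Add(-2, 10)) = Mul(w, 8) = Mul(8, w))
Function('R')(U) = Mul(Pow(Add(-11, U), -1), Add(-1, Mul(2, U))) (Function('R')(U) = Mul(Add(U, Add(-1, U)), Pow(Add(-11, U), -1)) = Mul(Add(-1, Mul(2, U)), Pow(Add(-11, U), -1)) = Mul(Pow(Add(-11, U), -1), Add(-1, Mul(2, U))))
Mul(-309, Function('R')(Function('l')(Function('z')(Function('F')(-4, 5))))) = Mul(-309, Mul(Pow(Add(-11, Mul(8, 4)), -1), Add(-1, Mul(2, Mul(8, 4))))) = Mul(-309, Mul(Pow(Add(-11, 32), -1), Add(-1, Mul(2, 32)))) = Mul(-309, Mul(Pow(21, -1), Add(-1, 64))) = Mul(-309, Mul(Rational(1, 21), 63)) = Mul(-309, 3) = -927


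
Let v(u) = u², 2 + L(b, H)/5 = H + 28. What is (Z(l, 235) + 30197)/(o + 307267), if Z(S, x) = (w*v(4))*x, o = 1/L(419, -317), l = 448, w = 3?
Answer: 60349035/447073484 ≈ 0.13499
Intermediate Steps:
L(b, H) = 130 + 5*H (L(b, H) = -10 + 5*(H + 28) = -10 + 5*(28 + H) = -10 + (140 + 5*H) = 130 + 5*H)
o = -1/1455 (o = 1/(130 + 5*(-317)) = 1/(130 - 1585) = 1/(-1455) = -1/1455 ≈ -0.00068729)
Z(S, x) = 48*x (Z(S, x) = (3*4²)*x = (3*16)*x = 48*x)
(Z(l, 235) + 30197)/(o + 307267) = (48*235 + 30197)/(-1/1455 + 307267) = (11280 + 30197)/(447073484/1455) = 41477*(1455/447073484) = 60349035/447073484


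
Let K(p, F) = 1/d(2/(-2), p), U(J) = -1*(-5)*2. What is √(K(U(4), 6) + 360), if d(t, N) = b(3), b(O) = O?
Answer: √3243/3 ≈ 18.982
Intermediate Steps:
U(J) = 10 (U(J) = 5*2 = 10)
d(t, N) = 3
K(p, F) = ⅓ (K(p, F) = 1/3 = ⅓)
√(K(U(4), 6) + 360) = √(⅓ + 360) = √(1081/3) = √3243/3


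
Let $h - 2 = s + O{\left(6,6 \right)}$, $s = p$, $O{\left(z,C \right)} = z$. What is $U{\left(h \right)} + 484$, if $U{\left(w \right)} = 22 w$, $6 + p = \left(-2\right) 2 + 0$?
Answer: $440$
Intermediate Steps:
$p = -10$ ($p = -6 + \left(\left(-2\right) 2 + 0\right) = -6 + \left(-4 + 0\right) = -6 - 4 = -10$)
$s = -10$
$h = -2$ ($h = 2 + \left(-10 + 6\right) = 2 - 4 = -2$)
$U{\left(h \right)} + 484 = 22 \left(-2\right) + 484 = -44 + 484 = 440$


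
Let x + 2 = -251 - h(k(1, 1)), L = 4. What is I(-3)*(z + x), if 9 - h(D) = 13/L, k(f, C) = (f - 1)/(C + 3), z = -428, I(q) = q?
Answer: 8241/4 ≈ 2060.3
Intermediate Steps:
k(f, C) = (-1 + f)/(3 + C)
h(D) = 23/4 (h(D) = 9 - 13/4 = 23/4)
x = -1035/4 (x = -2 + (-251 - 1*23/4) = -2 + (-251 - 23/4) = -2 - 1027/4 = -1035/4 ≈ -258.75)
I(-3)*(z + x) = -3*(-428 - 1035/4) = -3*(-2747/4) = 8241/4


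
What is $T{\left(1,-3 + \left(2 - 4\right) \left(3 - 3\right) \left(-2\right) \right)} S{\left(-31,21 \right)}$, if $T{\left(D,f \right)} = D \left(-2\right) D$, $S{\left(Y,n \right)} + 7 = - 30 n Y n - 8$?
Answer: $-820230$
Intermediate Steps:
$S{\left(Y,n \right)} = -15 - 30 Y n^{2}$ ($S{\left(Y,n \right)} = -7 + \left(- 30 n Y n - 8\right) = -7 + \left(- 30 Y n n - 8\right) = -7 - \left(8 + 30 Y n^{2}\right) = -15 - 30 Y n^{2}$)
$T{\left(D,f \right)} = - 2 D^{2}$ ($T{\left(D,f \right)} = - 2 D D = - 2 D^{2}$)
$T{\left(1,-3 + \left(2 - 4\right) \left(3 - 3\right) \left(-2\right) \right)} S{\left(-31,21 \right)} = - 2 \cdot 1^{2} \left(-15 - - 930 \cdot 21^{2}\right) = \left(-2\right) 1 \left(-15 - \left(-930\right) 441\right) = - 2 \left(-15 + 410130\right) = \left(-2\right) 410115 = -820230$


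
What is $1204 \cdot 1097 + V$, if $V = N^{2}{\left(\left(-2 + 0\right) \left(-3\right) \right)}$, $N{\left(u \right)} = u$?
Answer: $1320824$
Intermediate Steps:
$V = 36$ ($V = \left(\left(-2 + 0\right) \left(-3\right)\right)^{2} = \left(\left(-2\right) \left(-3\right)\right)^{2} = 6^{2} = 36$)
$1204 \cdot 1097 + V = 1204 \cdot 1097 + 36 = 1320788 + 36 = 1320824$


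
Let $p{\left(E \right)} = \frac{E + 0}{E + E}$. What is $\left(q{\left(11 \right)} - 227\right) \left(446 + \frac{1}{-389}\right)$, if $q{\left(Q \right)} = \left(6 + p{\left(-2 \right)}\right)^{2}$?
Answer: $- \frac{128211327}{1556} \approx -82398.0$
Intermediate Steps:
$p{\left(E \right)} = \frac{1}{2}$ ($p{\left(E \right)} = \frac{E}{2 E} = E \frac{1}{2 E} = \frac{1}{2}$)
$q{\left(Q \right)} = \frac{169}{4}$ ($q{\left(Q \right)} = \left(6 + \frac{1}{2}\right)^{2} = \left(\frac{13}{2}\right)^{2} = \frac{169}{4}$)
$\left(q{\left(11 \right)} - 227\right) \left(446 + \frac{1}{-389}\right) = \left(\frac{169}{4} - 227\right) \left(446 + \frac{1}{-389}\right) = - \frac{739 \left(446 - \frac{1}{389}\right)}{4} = \left(- \frac{739}{4}\right) \frac{173493}{389} = - \frac{128211327}{1556}$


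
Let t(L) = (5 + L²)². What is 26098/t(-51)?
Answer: 13049/3395618 ≈ 0.0038429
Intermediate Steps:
26098/t(-51) = 26098/((5 + (-51)²)²) = 26098/((5 + 2601)²) = 26098/(2606²) = 26098/6791236 = 26098*(1/6791236) = 13049/3395618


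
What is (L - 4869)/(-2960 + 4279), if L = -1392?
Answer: -6261/1319 ≈ -4.7468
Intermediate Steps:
(L - 4869)/(-2960 + 4279) = (-1392 - 4869)/(-2960 + 4279) = -6261/1319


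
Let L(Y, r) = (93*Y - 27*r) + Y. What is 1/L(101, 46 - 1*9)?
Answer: 1/8495 ≈ 0.00011772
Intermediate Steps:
L(Y, r) = -27*r + 94*Y (L(Y, r) = (-27*r + 93*Y) + Y = -27*r + 94*Y)
1/L(101, 46 - 1*9) = 1/(-27*(46 - 1*9) + 94*101) = 1/(-27*(46 - 9) + 9494) = 1/(-27*37 + 9494) = 1/(-999 + 9494) = 1/8495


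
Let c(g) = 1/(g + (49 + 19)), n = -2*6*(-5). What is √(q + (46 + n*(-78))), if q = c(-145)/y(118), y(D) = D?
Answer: 5*I*√15302468566/9086 ≈ 68.073*I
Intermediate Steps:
n = 60 (n = -12*(-5) = 60)
c(g) = 1/(68 + g) (c(g) = 1/(g + 68) = 1/(68 + g))
q = -1/9086 (q = 1/((68 - 145)*118) = (1/118)/(-77) = -1/77*1/118 = -1/9086 ≈ -0.00011006)
√(q + (46 + n*(-78))) = √(-1/9086 + (46 + 60*(-78))) = √(-1/9086 + (46 - 4680)) = √(-1/9086 - 4634) = √(-42104525/9086) = 5*I*√15302468566/9086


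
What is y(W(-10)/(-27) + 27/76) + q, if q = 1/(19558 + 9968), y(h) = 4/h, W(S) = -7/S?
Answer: 1211750419/99768354 ≈ 12.146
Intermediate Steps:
q = 1/29526 ≈ 3.3868e-5
y(W(-10)/(-27) + 27/76) + q = 4/(-7/(-10)/(-27) + 27/76) + 1/29526 = 4/(-7*(-1/10)*(-1/27) + 27*(1/76)) + 1/29526 = 4/((7/10)*(-1/27) + 27/76) + 1/29526 = 4/(-7/270 + 27/76) + 1/29526 = 4/(3379/10260) + 1/29526 = 4*(10260/3379) + 1/29526 = 41040/3379 + 1/29526 = 1211750419/99768354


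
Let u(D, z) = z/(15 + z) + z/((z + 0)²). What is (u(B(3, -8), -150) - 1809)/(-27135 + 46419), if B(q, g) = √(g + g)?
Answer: -813553/8677800 ≈ -0.093751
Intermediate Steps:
B(q, g) = √2*√g (B(q, g) = √(2*g) = √2*√g)
u(D, z) = 1/z + z/(15 + z) (u(D, z) = z/(15 + z) + z/(z²) = z/(15 + z) + z/z² = z/(15 + z) + 1/z = 1/z + z/(15 + z))
(u(B(3, -8), -150) - 1809)/(-27135 + 46419) = ((15 - 150 + (-150)²)/((-150)*(15 - 150)) - 1809)/(-27135 + 46419) = (-1/150*(15 - 150 + 22500)/(-135) - 1809)/19284 = (-1/150*(-1/135)*22365 - 1809)*(1/19284) = (497/450 - 1809)*(1/19284) = -813553/450*1/19284 = -813553/8677800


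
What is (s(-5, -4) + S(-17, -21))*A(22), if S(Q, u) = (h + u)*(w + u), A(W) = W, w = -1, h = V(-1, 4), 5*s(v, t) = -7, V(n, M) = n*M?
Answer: 60346/5 ≈ 12069.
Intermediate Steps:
V(n, M) = M*n
s(v, t) = -7/5 (s(v, t) = (⅕)*(-7) = -7/5)
h = -4 (h = 4*(-1) = -4)
S(Q, u) = (-1 + u)*(-4 + u) (S(Q, u) = (-4 + u)*(-1 + u) = (-1 + u)*(-4 + u))
(s(-5, -4) + S(-17, -21))*A(22) = (-7/5 + (4 + (-21)² - 5*(-21)))*22 = (-7/5 + (4 + 441 + 105))*22 = (-7/5 + 550)*22 = (2743/5)*22 = 60346/5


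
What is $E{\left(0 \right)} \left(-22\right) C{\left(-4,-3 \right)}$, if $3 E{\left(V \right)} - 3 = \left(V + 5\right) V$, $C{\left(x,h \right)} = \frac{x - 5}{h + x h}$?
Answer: $22$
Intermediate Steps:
$C{\left(x,h \right)} = \frac{-5 + x}{h + h x}$
$E{\left(V \right)} = 1 + \frac{V \left(5 + V\right)}{3}$ ($E{\left(V \right)} = 1 + \frac{\left(V + 5\right) V}{3} = 1 + \frac{\left(5 + V\right) V}{3} = 1 + \frac{V \left(5 + V\right)}{3}$)
$E{\left(0 \right)} \left(-22\right) C{\left(-4,-3 \right)} = \left(1 + \frac{0^{2}}{3} + \frac{5}{3} \cdot 0\right) \left(-22\right) \frac{-5 - 4}{\left(-3\right) \left(1 - 4\right)} = \left(1 + \frac{1}{3} \cdot 0 + 0\right) \left(-22\right) \left(\left(- \frac{1}{3}\right) \frac{1}{-3} \left(-9\right)\right) = \left(1 + 0 + 0\right) \left(-22\right) \left(\left(- \frac{1}{3}\right) \left(- \frac{1}{3}\right) \left(-9\right)\right) = 1 \left(-22\right) \left(-1\right) = \left(-22\right) \left(-1\right) = 22$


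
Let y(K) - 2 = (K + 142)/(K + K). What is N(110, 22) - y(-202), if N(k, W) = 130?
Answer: 12913/101 ≈ 127.85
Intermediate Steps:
y(K) = 2 + (142 + K)/(2*K) (y(K) = 2 + (K + 142)/(K + K) = 2 + (142 + K)/((2*K)) = 2 + (142 + K)*(1/(2*K)) = 2 + (142 + K)/(2*K))
N(110, 22) - y(-202) = 130 - (5/2 + 71/(-202)) = 130 - (5/2 + 71*(-1/202)) = 130 - (5/2 - 71/202) = 130 - 1*217/101 = 130 - 217/101 = 12913/101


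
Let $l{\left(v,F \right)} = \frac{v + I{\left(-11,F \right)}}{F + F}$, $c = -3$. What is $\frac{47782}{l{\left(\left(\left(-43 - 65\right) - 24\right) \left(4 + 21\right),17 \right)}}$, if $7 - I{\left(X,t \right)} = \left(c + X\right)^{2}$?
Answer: $- \frac{1624588}{3489} \approx -465.63$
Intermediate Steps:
$I{\left(X,t \right)} = 7 - \left(-3 + X\right)^{2}$
$l{\left(v,F \right)} = \frac{-189 + v}{2 F}$ ($l{\left(v,F \right)} = \frac{v + \left(7 - \left(-3 - 11\right)^{2}\right)}{F + F} = \frac{v + \left(7 - \left(-14\right)^{2}\right)}{2 F} = \left(v + \left(7 - 196\right)\right) \frac{1}{2 F} = \left(v - 189\right) \frac{1}{2 F} = \left(-189 + v\right) \frac{1}{2 F} = \frac{-189 + v}{2 F}$)
$\frac{47782}{l{\left(\left(\left(-43 - 65\right) - 24\right) \left(4 + 21\right),17 \right)}} = \frac{47782}{\frac{1}{2} \cdot \frac{1}{17} \left(-189 + \left(\left(-43 - 65\right) - 24\right) \left(4 + 21\right)\right)} = \frac{47782}{\frac{1}{2} \cdot \frac{1}{17} \left(-189 + \left(-108 - 24\right) 25\right)} = \frac{47782}{\frac{1}{2} \cdot \frac{1}{17} \left(-189 - 3300\right)} = \frac{47782}{\frac{1}{2} \cdot \frac{1}{17} \left(-3489\right)} = \frac{47782}{- \frac{3489}{34}} = 47782 \left(- \frac{34}{3489}\right) = - \frac{1624588}{3489}$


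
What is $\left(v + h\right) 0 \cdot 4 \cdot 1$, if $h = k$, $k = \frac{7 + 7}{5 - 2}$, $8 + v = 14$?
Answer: $0$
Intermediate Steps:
$v = 6$ ($v = -8 + 14 = 6$)
$k = \frac{14}{3} \approx 4.6667$
$h = \frac{14}{3} \approx 4.6667$
$\left(v + h\right) 0 \cdot 4 \cdot 1 = \left(6 + \frac{14}{3}\right) 0 \cdot 4 \cdot 1 = \frac{32 \cdot 0 \cdot 1}{3} = \frac{32}{3} \cdot 0 = 0$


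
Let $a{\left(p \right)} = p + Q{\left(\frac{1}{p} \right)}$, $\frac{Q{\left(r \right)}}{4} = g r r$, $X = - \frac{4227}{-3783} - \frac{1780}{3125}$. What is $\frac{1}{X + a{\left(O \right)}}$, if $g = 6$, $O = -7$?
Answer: $- \frac{38618125}{230258134} \approx -0.16772$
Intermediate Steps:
$X = \frac{431709}{788125}$ ($X = \left(-4227\right) \left(- \frac{1}{3783}\right) - \frac{356}{625} = \frac{1409}{1261} - \frac{356}{625} = \frac{431709}{788125} \approx 0.54777$)
$Q{\left(r \right)} = 24 r^{2}$ ($Q{\left(r \right)} = 4 \cdot 6 r r = 4 \cdot 6 r^{2} = 24 r^{2}$)
$a{\left(p \right)} = p + \frac{24}{p^{2}}$ ($a{\left(p \right)} = p + 24 \left(\frac{1}{p}\right)^{2} = p + \frac{24}{p^{2}}$)
$\frac{1}{X + a{\left(O \right)}} = \frac{1}{\frac{431709}{788125} - \left(7 - \frac{24}{49}\right)} = \frac{1}{\frac{431709}{788125} + \left(-7 + 24 \cdot \frac{1}{49}\right)} = \frac{1}{\frac{431709}{788125} + \left(-7 + \frac{24}{49}\right)} = \frac{1}{\frac{431709}{788125} - \frac{319}{49}} = \frac{1}{- \frac{230258134}{38618125}} = - \frac{38618125}{230258134}$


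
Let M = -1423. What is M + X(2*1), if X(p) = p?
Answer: -1421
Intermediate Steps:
M + X(2*1) = -1423 + 2*1 = -1423 + 2 = -1421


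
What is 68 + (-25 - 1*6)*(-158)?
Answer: 4966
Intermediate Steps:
68 + (-25 - 1*6)*(-158) = 68 + (-25 - 6)*(-158) = 68 - 31*(-158) = 68 + 4898 = 4966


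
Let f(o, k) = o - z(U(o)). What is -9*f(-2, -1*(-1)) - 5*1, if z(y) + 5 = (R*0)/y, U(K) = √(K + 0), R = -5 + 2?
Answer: -32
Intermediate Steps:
R = -3
U(K) = √K
z(y) = -5 (z(y) = -5 + (-3*0)/y = -5 + 0/y = -5 + 0 = -5)
f(o, k) = 5 + o (f(o, k) = o - 1*(-5) = o + 5 = 5 + o)
-9*f(-2, -1*(-1)) - 5*1 = -9*(5 - 2) - 5*1 = -9*3 - 5 = -27 - 5 = -32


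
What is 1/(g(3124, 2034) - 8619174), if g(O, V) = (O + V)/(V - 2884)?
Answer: -425/3663151529 ≈ -1.1602e-7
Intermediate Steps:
g(O, V) = (O + V)/(-2884 + V)
1/(g(3124, 2034) - 8619174) = 1/((3124 + 2034)/(-2884 + 2034) - 8619174) = 1/(5158/(-850) - 8619174) = 1/(-1/850*5158 - 8619174) = 1/(-2579/425 - 8619174) = 1/(-3663151529/425) = -425/3663151529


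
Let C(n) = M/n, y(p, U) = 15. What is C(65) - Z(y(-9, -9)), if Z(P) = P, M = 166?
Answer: -809/65 ≈ -12.446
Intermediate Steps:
C(n) = 166/n
C(65) - Z(y(-9, -9)) = 166/65 - 1*15 = 166*(1/65) - 15 = 166/65 - 15 = -809/65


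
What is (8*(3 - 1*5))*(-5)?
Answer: 80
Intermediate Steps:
(8*(3 - 1*5))*(-5) = (8*(3 - 5))*(-5) = (8*(-2))*(-5) = -16*(-5) = 80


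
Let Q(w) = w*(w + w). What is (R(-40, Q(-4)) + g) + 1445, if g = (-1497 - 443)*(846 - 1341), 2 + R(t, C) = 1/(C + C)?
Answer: 61551553/64 ≈ 9.6174e+5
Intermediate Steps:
Q(w) = 2*w**2 (Q(w) = w*(2*w) = 2*w**2)
R(t, C) = -2 + 1/(2*C) (R(t, C) = -2 + 1/(C + C) = -2 + 1/(2*C))
g = 960300 (g = -1940*(-495) = 960300)
(R(-40, Q(-4)) + g) + 1445 = ((-2 + 1/(2*((2*(-4)**2)))) + 960300) + 1445 = ((-2 + 1/(2*((2*16)))) + 960300) + 1445 = ((-2 + (1/2)/32) + 960300) + 1445 = ((-2 + (1/2)*(1/32)) + 960300) + 1445 = ((-2 + 1/64) + 960300) + 1445 = (-127/64 + 960300) + 1445 = 61459073/64 + 1445 = 61551553/64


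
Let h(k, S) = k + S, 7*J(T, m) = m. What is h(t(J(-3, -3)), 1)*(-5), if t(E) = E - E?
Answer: -5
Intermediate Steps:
J(T, m) = m/7
t(E) = 0
h(k, S) = S + k
h(t(J(-3, -3)), 1)*(-5) = (1 + 0)*(-5) = 1*(-5) = -5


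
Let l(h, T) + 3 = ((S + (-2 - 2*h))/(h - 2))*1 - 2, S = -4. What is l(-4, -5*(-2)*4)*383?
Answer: -6128/3 ≈ -2042.7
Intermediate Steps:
l(h, T) = -5 + (-6 - 2*h)/(-2 + h) (l(h, T) = -3 + (((-4 + (-2 - 2*h))/(h - 2))*1 - 2) = -3 + (((-6 - 2*h)/(-2 + h))*1 - 2) = -3 + ((-6 - 2*h)/(-2 + h) - 2) = -3 + (-2 + (-6 - 2*h)/(-2 + h)) = -5 + (-6 - 2*h)/(-2 + h))
l(-4, -5*(-2)*4)*383 = ((4 - 7*(-4))/(-2 - 4))*383 = ((4 + 28)/(-6))*383 = -⅙*32*383 = -16/3*383 = -6128/3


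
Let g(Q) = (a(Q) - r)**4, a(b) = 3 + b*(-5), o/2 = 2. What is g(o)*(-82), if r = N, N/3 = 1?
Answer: -13120000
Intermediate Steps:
N = 3 (N = 3*1 = 3)
r = 3
o = 4 (o = 2*2 = 4)
a(b) = 3 - 5*b
g(Q) = 625*Q**4 (g(Q) = ((3 - 5*Q) - 1*3)**4 = ((3 - 5*Q) - 3)**4 = (-5*Q)**4 = 625*Q**4)
g(o)*(-82) = (625*4**4)*(-82) = (625*256)*(-82) = 160000*(-82) = -13120000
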